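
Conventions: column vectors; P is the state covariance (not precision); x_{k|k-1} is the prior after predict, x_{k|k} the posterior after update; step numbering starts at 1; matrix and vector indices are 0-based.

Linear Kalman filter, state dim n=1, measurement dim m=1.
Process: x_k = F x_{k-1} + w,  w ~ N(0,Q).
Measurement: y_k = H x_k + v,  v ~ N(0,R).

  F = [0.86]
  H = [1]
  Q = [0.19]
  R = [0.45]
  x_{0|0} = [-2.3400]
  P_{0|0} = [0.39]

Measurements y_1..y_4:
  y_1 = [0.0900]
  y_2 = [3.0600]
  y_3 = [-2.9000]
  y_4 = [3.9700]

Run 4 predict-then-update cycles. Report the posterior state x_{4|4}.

x_post = [1.2960]

step 1: x^-=[-2.0124]  P^-=[0.4784]  S=[0.9284]  K=[0.5153]  nu=[2.1024]  x^+=[-0.9290]  P^+=[0.2319]
step 2: x^-=[-0.7989]  P^-=[0.3615]  S=[0.8115]  K=[0.4455]  nu=[3.8589]  x^+=[0.9201]  P^+=[0.2005]
step 3: x^-=[0.7913]  P^-=[0.3383]  S=[0.7883]  K=[0.4291]  nu=[-3.6913]  x^+=[-0.7927]  P^+=[0.1931]
step 4: x^-=[-0.6817]  P^-=[0.3328]  S=[0.7828]  K=[0.4252]  nu=[4.6517]  x^+=[1.2960]  P^+=[0.1913]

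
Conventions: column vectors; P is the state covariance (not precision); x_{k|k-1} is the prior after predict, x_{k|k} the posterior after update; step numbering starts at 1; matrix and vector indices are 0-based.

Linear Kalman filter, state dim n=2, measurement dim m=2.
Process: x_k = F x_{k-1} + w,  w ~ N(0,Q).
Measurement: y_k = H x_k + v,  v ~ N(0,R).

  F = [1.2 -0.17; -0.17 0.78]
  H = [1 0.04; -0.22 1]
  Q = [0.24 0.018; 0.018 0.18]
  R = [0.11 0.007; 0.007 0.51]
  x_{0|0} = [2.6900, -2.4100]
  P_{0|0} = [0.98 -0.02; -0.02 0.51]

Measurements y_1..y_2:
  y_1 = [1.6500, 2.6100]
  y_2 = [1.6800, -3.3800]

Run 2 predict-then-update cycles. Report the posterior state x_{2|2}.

x_post = [1.8522, -1.1447]

step 1: x^-=[3.6377, -2.3371]  P^-=[1.6741 -0.2688; -0.2688 0.5239]  S=[1.7634 -0.6068; -0.6068 1.2332]  K=[0.9215 -0.0632; 0.0266 0.4859]  nu=[-1.8942, 5.7474]  x^+=[1.5289, 0.4051]  P^+=[0.1011 -0.0036; -0.0036 0.2472]
step 2: x^-=[1.7658, 0.0561]  P^-=[0.3941 -0.0388; -0.0388 0.3343]  S=[0.5016 -0.1048; -0.1048 0.8804]  K=[0.7721 -0.0507; 0.0314 0.3931]  nu=[-0.0880, -3.0476]  x^+=[1.8522, -1.1447]  P^+=[0.0847 -0.0018; -0.0018 0.2003]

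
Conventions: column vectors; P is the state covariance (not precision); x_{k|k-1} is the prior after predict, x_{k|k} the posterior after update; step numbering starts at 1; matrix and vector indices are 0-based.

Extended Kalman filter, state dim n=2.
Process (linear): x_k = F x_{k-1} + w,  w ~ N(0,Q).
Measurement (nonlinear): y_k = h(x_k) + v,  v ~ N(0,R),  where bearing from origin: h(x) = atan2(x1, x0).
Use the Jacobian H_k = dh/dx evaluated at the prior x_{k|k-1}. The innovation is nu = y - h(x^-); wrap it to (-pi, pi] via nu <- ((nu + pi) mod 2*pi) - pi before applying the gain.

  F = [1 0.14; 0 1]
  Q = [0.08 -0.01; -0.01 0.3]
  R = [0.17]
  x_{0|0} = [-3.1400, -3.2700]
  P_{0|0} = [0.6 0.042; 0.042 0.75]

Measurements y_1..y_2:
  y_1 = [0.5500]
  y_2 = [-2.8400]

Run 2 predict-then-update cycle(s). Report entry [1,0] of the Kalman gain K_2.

step 1: x^-=[-3.5978, -3.2700]  P^-=[0.7065 0.1370; 0.1370 1.0500]  H_jac=[0.1383 -0.1522]  S=[0.2021]  K=[0.3805; -0.6971]  nu=[2.9539]  x^+=[-2.4740, -5.3292]  P^+=[0.6772 0.1906; 0.1906 0.9518]
step 2: x^-=[-3.2201, -5.3292]  P^-=[0.8292 0.3138; 0.3138 1.2518]  H_jac=[0.1375 -0.0831]  S=[0.1871]  K=[0.4698; -0.3251]  nu=[-0.7257]  x^+=[-3.5610, -5.0933]  P^+=[0.7879 0.3424; 0.3424 1.2320]

K[1,0] = -0.3251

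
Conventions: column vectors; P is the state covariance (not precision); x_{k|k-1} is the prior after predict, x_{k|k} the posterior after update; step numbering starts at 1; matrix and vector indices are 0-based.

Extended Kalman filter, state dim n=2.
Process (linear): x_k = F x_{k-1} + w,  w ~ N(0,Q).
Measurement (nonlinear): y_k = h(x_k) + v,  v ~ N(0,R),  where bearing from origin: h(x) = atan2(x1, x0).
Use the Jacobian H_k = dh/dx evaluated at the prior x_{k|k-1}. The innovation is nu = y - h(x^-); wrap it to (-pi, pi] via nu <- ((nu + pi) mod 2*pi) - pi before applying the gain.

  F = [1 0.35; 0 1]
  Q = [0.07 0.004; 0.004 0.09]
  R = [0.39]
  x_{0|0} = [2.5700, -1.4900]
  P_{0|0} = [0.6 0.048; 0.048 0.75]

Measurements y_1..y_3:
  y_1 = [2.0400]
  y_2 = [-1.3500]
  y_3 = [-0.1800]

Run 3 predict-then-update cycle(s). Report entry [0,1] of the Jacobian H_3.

H_jac[0,1] = 0.3284

step 1: x^-=[2.0485, -1.4900]  P^-=[0.7955 0.3145; 0.3145 0.8400]  H_jac=[0.2322 0.3193]  S=[0.5651]  K=[0.5045; 0.6038]  nu=[2.6689]  x^+=[3.3950, 0.1213]  P^+=[0.6516 0.1424; 0.1424 0.6340]
step 2: x^-=[3.4375, 0.1213]  P^-=[0.8989 0.3683; 0.3683 0.7240]  H_jac=[-0.0103 0.2906]  S=[0.4490]  K=[0.2178; 0.4601]  nu=[-1.3853]  x^+=[3.1358, -0.5160]  P^+=[0.8776 0.3233; 0.3233 0.6290]
step 3: x^-=[2.9552, -0.5160]  P^-=[1.2510 0.5474; 0.5474 0.7190]  H_jac=[0.0573 0.3284]  S=[0.4922]  K=[0.5109; 0.5434]  nu=[-0.0071]  x^+=[2.9516, -0.5199]  P^+=[1.1225 0.4108; 0.4108 0.5736]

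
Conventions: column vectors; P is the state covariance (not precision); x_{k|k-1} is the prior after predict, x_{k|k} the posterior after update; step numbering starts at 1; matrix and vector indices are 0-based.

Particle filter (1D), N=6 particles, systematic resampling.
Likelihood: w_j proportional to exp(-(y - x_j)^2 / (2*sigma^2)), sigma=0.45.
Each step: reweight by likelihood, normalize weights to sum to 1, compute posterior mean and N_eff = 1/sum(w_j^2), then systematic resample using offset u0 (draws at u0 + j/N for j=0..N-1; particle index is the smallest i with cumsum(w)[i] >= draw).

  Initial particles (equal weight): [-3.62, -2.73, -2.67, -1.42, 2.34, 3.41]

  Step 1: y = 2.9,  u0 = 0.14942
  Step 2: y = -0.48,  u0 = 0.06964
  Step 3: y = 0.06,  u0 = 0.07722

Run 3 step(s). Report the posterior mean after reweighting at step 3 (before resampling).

step 1: w=[0.0000, 0.0000, 0.0000, 0.0000, 0.4670, 0.5330]  mean=2.9103  Neff=1.9913  idx=[4, 4, 5, 5, 5, 5]
step 2: w=[0.5000, 0.5000, 0.0000, 0.0000, 0.0000, 0.0000]  mean=2.3400  Neff=2.0000  idx=[0, 0, 0, 1, 1, 1]
step 3: w=[0.1667, 0.1667, 0.1667, 0.1667, 0.1667, 0.1667]  mean=2.3400  Neff=6.0000  idx=[0, 1, 2, 3, 4, 5]

post_mean = 2.3400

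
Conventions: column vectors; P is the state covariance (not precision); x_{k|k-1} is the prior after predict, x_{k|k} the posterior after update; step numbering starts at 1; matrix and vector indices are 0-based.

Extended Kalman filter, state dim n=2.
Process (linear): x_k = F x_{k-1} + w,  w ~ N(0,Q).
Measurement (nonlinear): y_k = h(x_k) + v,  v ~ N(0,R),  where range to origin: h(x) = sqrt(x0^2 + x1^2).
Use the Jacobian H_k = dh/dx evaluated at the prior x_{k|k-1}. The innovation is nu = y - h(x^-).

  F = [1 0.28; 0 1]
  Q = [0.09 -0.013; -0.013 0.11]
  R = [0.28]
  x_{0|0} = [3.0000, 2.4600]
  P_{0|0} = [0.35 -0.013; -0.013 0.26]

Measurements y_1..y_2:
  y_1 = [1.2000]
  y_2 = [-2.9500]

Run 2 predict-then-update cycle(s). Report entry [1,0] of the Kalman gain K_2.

K[1,0] = 0.3237

step 1: x^-=[3.6888, 2.4600]  P^-=[0.4531 0.0468; 0.0468 0.3700]  H_jac=[0.8320 0.5548]  S=[0.7507]  K=[0.5367; 0.3253]  nu=[-3.2338]  x^+=[1.9531, 1.4080]  P^+=[0.2368 -0.0843; -0.0843 0.2906]
step 2: x^-=[2.3474, 1.4080]  P^-=[0.3024 -0.0159; -0.0159 0.4006]  H_jac=[0.8576 0.5144]  S=[0.5943]  K=[0.4226; 0.3237]  nu=[-5.6873]  x^+=[-0.0560, -0.4329]  P^+=[0.1963 -0.0972; -0.0972 0.3383]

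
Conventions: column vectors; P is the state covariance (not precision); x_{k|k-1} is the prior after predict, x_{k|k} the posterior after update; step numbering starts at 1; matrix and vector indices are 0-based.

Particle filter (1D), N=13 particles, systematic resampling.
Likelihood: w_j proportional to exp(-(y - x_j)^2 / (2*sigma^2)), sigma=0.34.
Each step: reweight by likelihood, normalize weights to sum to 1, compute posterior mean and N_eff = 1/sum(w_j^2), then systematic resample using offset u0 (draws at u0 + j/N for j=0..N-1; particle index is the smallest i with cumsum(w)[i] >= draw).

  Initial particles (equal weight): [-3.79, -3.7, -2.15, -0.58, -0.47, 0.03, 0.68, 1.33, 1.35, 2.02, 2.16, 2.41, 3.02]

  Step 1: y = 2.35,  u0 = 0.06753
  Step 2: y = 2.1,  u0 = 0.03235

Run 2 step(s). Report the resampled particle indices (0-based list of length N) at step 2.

resampled_idx = [0, 1, 1, 2, 3, 4, 5, 5, 6, 7, 8, 10, 11]

step 1: w=[0.0000, 0.0000, 0.0000, 0.0000, 0.0000, 0.0000, 0.0000, 0.0042, 0.0050, 0.2372, 0.3250, 0.3740, 0.0545]  mean=2.2596  Neff=3.2807  idx=[9, 9, 9, 10, 10, 10, 10, 11, 11, 11, 11, 11, 12]
step 2: w=[0.0955, 0.0955, 0.0955, 0.0967, 0.0967, 0.0967, 0.0967, 0.0648, 0.0648, 0.0648, 0.0648, 0.0648, 0.0025]  mean=2.2031  Neff=11.6557  idx=[0, 1, 1, 2, 3, 4, 5, 5, 6, 7, 8, 10, 11]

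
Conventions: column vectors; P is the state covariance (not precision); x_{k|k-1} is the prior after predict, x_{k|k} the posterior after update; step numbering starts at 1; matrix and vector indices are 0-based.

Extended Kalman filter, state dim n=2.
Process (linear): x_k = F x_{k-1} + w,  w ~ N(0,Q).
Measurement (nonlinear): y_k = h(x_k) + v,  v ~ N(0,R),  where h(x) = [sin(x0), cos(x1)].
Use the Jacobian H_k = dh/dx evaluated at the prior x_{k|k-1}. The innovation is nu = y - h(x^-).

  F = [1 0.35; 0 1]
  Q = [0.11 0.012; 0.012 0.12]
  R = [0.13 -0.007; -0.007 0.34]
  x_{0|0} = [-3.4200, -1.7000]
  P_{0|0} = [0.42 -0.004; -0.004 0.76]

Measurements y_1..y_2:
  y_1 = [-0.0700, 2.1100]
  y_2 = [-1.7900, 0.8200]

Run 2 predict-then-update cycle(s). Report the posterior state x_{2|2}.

step 1: x^-=[-4.0150, -1.7000]  P^-=[0.6203 0.2740; 0.2740 0.8800]  H_jac=[-0.6422 0.0000; 0.0000 0.9917]  S=[0.3858 -0.1815; -0.1815 1.2054]  K=[-0.9971 0.0753; -0.1243 0.7053]  nu=[-0.8365, 2.2388]  x^+=[-3.0124, -0.0171]  P^+=[0.2026 0.0329; 0.0329 0.2427]
step 2: x^-=[-3.0184, -0.0171]  P^-=[0.3654 0.1298; 0.1298 0.3627]  H_jac=[-0.9924 0.0000; 0.0000 0.0171]  S=[0.4899 -0.0092; -0.0092 0.3401]  K=[-0.7405 -0.0135; -0.2627 0.0111]  nu=[-1.6671, -0.1799]  x^+=[-1.7815, 0.4189]  P^+=[0.0969 0.0345; 0.0345 0.3288]

x_post = [-1.7815, 0.4189]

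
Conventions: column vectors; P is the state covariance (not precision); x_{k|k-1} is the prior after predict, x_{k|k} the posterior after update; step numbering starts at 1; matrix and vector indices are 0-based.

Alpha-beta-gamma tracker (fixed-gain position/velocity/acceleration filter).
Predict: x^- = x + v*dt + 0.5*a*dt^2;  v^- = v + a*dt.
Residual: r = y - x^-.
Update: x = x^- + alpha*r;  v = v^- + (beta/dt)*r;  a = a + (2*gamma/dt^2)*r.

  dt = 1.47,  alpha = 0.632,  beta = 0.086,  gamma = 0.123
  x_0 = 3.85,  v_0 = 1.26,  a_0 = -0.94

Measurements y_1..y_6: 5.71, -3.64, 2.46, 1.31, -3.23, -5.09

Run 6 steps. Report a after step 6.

step 1: x_pred=4.6866  r=1.0234  x^+=5.3334  v^+=-0.0619  a^+=-0.8235
step 2: x_pred=4.3526  r=-7.9926  x^+=-0.6987  v^+=-1.7401  a^+=-1.7334
step 3: x_pred=-5.1294  r=7.5894  x^+=-0.3329  v^+=-3.8441  a^+=-0.8694
step 4: x_pred=-6.9231  r=8.2331  x^+=-1.7198  v^+=-4.6405  a^+=0.0679
step 5: x_pred=-8.4679  r=5.2379  x^+=-5.1576  v^+=-4.2342  a^+=0.6642
step 6: x_pred=-10.6643  r=5.5743  x^+=-7.1413  v^+=-2.9318  a^+=1.2988

a_post = 1.2988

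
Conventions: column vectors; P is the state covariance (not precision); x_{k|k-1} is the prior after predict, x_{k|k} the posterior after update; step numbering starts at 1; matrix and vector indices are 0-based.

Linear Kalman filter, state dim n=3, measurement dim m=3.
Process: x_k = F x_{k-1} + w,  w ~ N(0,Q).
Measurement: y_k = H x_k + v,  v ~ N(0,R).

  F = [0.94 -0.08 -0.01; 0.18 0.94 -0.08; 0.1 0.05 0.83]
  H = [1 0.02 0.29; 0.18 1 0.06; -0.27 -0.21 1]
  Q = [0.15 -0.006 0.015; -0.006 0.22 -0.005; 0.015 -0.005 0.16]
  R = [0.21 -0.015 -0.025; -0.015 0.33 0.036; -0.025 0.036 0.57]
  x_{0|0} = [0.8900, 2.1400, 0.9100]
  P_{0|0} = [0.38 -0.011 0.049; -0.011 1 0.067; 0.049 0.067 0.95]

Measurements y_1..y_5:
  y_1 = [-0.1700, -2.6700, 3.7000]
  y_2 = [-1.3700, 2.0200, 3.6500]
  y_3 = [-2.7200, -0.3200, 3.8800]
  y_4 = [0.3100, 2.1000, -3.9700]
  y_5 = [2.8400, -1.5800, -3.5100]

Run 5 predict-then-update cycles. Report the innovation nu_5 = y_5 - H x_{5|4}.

step 1: x^-=[0.6563, 2.0990, 0.9513]  P^-=[0.4931 -0.0297 0.0721; -0.0297 1.1068 0.0436; 0.0721 0.0436 0.8343]  S=[0.8149 0.1014 0.1502; 0.1014 1.4519 -0.1064; 0.1502 -0.1064 1.4285]  K=[0.6511 -0.0097 -0.1076; -0.0771 0.7613 -0.0618; 0.2748 0.0939 0.5421]  nu=[-1.1442, -4.9442, 3.3667]  x^+=[-0.4029, -1.7849, 1.9975]  P^+=[0.1535 -0.0418 -0.0453; -0.0418 0.2555 0.0365; -0.0453 0.0365 0.3010]
step 2: x^-=[-0.2559, -1.9101, 1.5284]  P^-=[0.2945 -0.0319 -0.0134; -0.0319 0.4343 0.0074; -0.0134 0.0074 0.3646]  S=[0.5264 0.0217 -0.0064; 0.0217 0.7643 -0.0327; -0.0064 -0.0327 0.9757]  K=[0.5496 0.0074 -0.0845; -0.0638 0.5606 -0.0587; 0.1784 0.0463 0.3785]  nu=[-1.5191, 3.8845, 1.6514]  x^+=[-1.2018, 0.2678, 2.0623]  P^+=[0.1277 -0.0298 -0.0334; -0.0298 0.1880 0.0198; -0.0334 0.0198 0.2081]
step 3: x^-=[-1.1717, -0.1296, 1.6050]  P^-=[0.2692 -0.0218 -0.0040; -0.0218 0.3795 -0.0001; -0.0040 -0.0001 0.3009]  S=[0.5015 0.0239 -0.0110; 0.0239 0.7114 -0.0328; -0.0110 -0.0328 0.9070]  K=[0.5313 0.0159 -0.0725; -0.0549 0.5269 -0.0631; 0.1718 0.0339 0.3363]  nu=[-2.0111, -0.0758, 1.9315]  x^+=[-2.3815, -0.1810, 1.9065]  P^+=[0.1214 -0.0256 -0.0266; -0.0256 0.1762 0.0144; -0.0266 0.0144 0.1844]
step 4: x^-=[-2.2432, -0.7514, 1.3352]  P^-=[0.2628 -0.0188 0.0015; -0.0188 0.3707 -0.0020; 0.0015 -0.0020 0.2852]  S=[0.4970 0.0254 -0.0093; 0.0254 0.7033 -0.0334; -0.0093 -0.0334 0.8887]  K=[0.5266 0.0184 -0.0675; -0.0519 0.5209 -0.0651; 0.1738 0.0310 0.3240]  nu=[2.1810, 3.1750, -6.0686]  x^+=[-0.6262, 1.1843, -0.1535]  P^+=[0.1194 -0.0243 -0.0239; -0.0243 0.1739 0.0129; -0.0239 0.0129 0.1777]
step 5: x^-=[-0.6818, 1.0128, -0.1308]  P^-=[0.2608 -0.0181 0.0036; -0.0181 0.3692 -0.0023; 0.0036 -0.0023 0.2809]  S=[0.4959 0.0258 -0.0081; 0.0258 0.7020 -0.0335; -0.0081 -0.0335 0.8832]  K=[0.5252 0.0190 -0.0657; -0.0510 0.5199 -0.0657; 0.1752 0.0305 0.3203]  nu=[3.5395, -2.4622, -3.3506]  x^+=[1.3505, -0.2279, -0.6588]  P^+=[0.1188 -0.0240 -0.0229; -0.0240 0.1735 0.0125; -0.0229 0.0125 0.1757]

innov = [3.5395, -2.4622, -3.3506]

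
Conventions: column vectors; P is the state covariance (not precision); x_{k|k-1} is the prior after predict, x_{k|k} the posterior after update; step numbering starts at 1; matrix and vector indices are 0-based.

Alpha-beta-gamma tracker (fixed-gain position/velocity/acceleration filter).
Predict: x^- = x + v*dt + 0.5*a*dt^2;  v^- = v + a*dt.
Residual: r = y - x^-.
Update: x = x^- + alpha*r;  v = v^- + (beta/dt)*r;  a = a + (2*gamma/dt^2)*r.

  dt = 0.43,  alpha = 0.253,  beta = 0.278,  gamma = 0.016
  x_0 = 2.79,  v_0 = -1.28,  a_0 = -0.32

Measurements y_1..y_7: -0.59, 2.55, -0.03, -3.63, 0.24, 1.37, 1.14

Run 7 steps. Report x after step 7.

x_post = -0.8681

step 1: x_pred=2.2100  r=-2.8000  x^+=1.5016  v^+=-3.2278  a^+=-0.8046
step 2: x_pred=0.0393  r=2.5107  x^+=0.6745  v^+=-1.9506  a^+=-0.3701
step 3: x_pred=-0.1985  r=0.1685  x^+=-0.1559  v^+=-2.0008  a^+=-0.3409
step 4: x_pred=-1.0477  r=-2.5823  x^+=-1.7010  v^+=-3.8168  a^+=-0.7878
step 5: x_pred=-3.4151  r=3.6551  x^+=-2.4904  v^+=-1.7925  a^+=-0.1552
step 6: x_pred=-3.2755  r=4.6455  x^+=-2.1002  v^+=1.1441  a^+=0.6488
step 7: x_pred=-1.5483  r=2.6883  x^+=-0.8681  v^+=3.1610  a^+=1.1140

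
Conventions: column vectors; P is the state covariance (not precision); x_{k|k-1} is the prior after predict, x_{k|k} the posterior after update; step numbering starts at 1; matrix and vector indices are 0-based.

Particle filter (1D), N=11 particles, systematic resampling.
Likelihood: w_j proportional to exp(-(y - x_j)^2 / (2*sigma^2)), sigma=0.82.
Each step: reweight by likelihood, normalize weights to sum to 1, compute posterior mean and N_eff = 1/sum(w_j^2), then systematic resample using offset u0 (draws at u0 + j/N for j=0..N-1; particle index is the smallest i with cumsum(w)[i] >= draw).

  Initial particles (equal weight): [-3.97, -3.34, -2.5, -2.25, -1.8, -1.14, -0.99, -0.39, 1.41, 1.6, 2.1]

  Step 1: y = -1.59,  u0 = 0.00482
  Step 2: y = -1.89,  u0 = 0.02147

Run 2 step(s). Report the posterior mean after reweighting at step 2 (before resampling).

post_mean = -1.7337

step 1: w=[0.0034, 0.0237, 0.1251, 0.1675, 0.2241, 0.1992, 0.1772, 0.0794, 0.0003, 0.0001, 0.0000]  mean=-1.6187  Neff=5.8187  idx=[1, 2, 3, 3, 4, 4, 5, 5, 5, 6, 6]
step 2: w=[0.0267, 0.0967, 0.1158, 0.1158, 0.1268, 0.1268, 0.0839, 0.0839, 0.0839, 0.0698, 0.0698]  mean=-1.7337  Neff=10.0090  idx=[0, 1, 2, 3, 4, 4, 5, 6, 7, 8, 10]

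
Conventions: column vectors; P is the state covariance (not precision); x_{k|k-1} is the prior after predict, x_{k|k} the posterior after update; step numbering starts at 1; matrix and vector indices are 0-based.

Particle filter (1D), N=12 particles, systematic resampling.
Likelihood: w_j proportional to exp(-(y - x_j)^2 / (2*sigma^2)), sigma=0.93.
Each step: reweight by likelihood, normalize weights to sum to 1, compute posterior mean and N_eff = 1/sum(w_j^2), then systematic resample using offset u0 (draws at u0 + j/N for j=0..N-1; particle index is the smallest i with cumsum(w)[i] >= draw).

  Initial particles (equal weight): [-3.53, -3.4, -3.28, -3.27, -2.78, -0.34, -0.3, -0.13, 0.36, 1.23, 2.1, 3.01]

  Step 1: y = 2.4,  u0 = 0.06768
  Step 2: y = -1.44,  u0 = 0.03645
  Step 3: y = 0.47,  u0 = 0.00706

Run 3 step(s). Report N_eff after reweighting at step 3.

N_eff = 11.5148

step 1: w=[0.0000, 0.0000, 0.0000, 0.0000, 0.0000, 0.0055, 0.0063, 0.0105, 0.0384, 0.1927, 0.4037, 0.3429]  mean=2.1256  Neff=3.1315  idx=[9, 9, 9, 10, 10, 10, 10, 10, 11, 11, 11, 11]
step 2: w=[0.3103, 0.3103, 0.3103, 0.0137, 0.0137, 0.0137, 0.0137, 0.0137, 0.0002, 0.0002, 0.0002, 0.0002]  mean=1.2909  Neff=3.4508  idx=[0, 0, 0, 0, 1, 1, 1, 1, 2, 2, 2, 4]
step 3: w=[0.0885, 0.0885, 0.0885, 0.0885, 0.0885, 0.0885, 0.0885, 0.0885, 0.0885, 0.0885, 0.0885, 0.0266]  mean=1.2531  Neff=11.5148  idx=[0, 1, 1, 2, 3, 4, 5, 6, 7, 8, 9, 10]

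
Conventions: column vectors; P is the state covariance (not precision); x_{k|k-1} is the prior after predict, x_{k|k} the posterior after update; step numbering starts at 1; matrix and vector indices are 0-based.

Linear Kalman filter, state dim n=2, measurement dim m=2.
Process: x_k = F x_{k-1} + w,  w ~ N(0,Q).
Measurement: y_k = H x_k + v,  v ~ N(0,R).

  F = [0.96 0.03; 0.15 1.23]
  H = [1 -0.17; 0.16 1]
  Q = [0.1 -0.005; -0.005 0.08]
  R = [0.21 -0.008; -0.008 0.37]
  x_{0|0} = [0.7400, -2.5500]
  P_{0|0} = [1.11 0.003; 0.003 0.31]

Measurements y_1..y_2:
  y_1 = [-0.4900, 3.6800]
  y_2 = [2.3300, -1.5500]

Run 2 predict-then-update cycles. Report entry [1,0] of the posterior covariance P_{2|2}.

step 1: x^-=[0.6339, -3.0255]  P^-=[1.1234 0.1698; 0.1698 0.5751]  S=[1.2923 0.2392; 0.2392 1.0282]  K=[0.8193 0.1494; -0.0550 0.5985]  nu=[-1.6382, 6.6041]  x^+=[0.2782, 1.0175]  P^+=[0.1744 0.0208; 0.0208 0.2186]
step 2: x^-=[0.2976, 1.2932]  P^-=[0.2621 0.0529; 0.0529 0.4223]  S=[0.4664 0.0136; 0.0136 0.8159]  K=[0.5397 0.1072; -0.0560 0.5289]  nu=[2.2522, -2.8908]  x^+=[1.2032, -0.3617]  P^+=[0.1153 0.0169; 0.0169 0.1934]

P_post[1,0] = 0.0169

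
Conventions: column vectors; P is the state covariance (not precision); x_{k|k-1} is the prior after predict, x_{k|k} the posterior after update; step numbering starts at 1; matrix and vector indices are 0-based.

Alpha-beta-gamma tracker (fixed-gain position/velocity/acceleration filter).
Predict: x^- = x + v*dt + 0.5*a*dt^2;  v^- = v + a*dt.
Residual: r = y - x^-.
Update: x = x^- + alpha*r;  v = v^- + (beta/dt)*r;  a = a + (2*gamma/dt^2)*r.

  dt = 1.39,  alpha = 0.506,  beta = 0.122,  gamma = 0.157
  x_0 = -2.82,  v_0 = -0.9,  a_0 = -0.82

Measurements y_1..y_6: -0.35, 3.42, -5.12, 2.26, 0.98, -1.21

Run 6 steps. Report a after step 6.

a_post = -0.5473

step 1: x_pred=-4.8632  r=4.5132  x^+=-2.5795  v^+=-1.6437  a^+=-0.0865
step 2: x_pred=-4.9478  r=8.3678  x^+=-0.7137  v^+=-1.0295  a^+=1.2734
step 3: x_pred=-0.9146  r=-4.2054  x^+=-3.0425  v^+=0.3714  a^+=0.5899
step 4: x_pred=-1.9564  r=4.2164  x^+=0.1771  v^+=1.5614  a^+=1.2752
step 5: x_pred=3.5794  r=-2.5994  x^+=2.2641  v^+=3.1058  a^+=0.8527
step 6: x_pred=7.4049  r=-8.6149  x^+=3.0458  v^+=3.5349  a^+=-0.5473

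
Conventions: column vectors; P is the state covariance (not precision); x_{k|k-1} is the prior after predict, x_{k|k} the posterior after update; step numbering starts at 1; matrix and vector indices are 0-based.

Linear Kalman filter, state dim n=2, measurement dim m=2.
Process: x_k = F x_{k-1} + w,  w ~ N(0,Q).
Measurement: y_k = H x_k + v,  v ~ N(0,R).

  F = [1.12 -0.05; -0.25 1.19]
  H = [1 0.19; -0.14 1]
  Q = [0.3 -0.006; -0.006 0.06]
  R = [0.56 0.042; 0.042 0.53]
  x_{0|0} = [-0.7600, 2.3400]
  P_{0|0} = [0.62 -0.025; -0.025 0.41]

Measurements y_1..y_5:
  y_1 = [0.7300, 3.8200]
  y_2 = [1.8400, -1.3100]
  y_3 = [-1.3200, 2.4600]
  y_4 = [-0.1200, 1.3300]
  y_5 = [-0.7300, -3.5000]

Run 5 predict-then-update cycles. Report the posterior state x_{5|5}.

x_post = [0.2024, -0.2212]

step 1: x^-=[-0.9682, 2.9746]  P^-=[1.0816 -0.2376; -0.2376 0.6942]  S=[1.5763 -0.2088; -0.2088 1.3120]  K=[0.6315 -0.1960; 0.0065 0.5555]  nu=[1.1330, 0.7099]  x^+=[-0.3918, 3.3763]  P^+=[0.3508 -0.0283; -0.0283 0.2908]
step 2: x^-=[-0.6077, 4.1158]  P^-=[0.7439 -0.1595; -0.1595 0.5105]  S=[1.2617 -0.1204; -0.1204 1.0997]  K=[0.5484 -0.1797; -0.0034 0.4841]  nu=[1.6657, -5.5109]  x^+=[1.2962, 1.4423]  P^+=[0.3052 -0.0295; -0.0295 0.2523]
step 3: x^-=[1.3796, 1.3922]  P^-=[0.6867 -0.1461; -0.1461 0.4539]  S=[1.2076 -0.1101; -0.1101 1.0383]  K=[0.5295 -0.1772; -0.0080 0.4560]  nu=[-2.9641, 1.2609]  x^+=[-0.4134, 1.9910]  P^+=[0.2949 -0.0304; -0.0304 0.2371]
step 4: x^-=[-0.5626, 2.4726]  P^-=[0.6739 -0.1435; -0.1435 0.4323]  S=[1.1949 -0.1099; -0.1099 1.0157]  K=[0.5248 -0.1774; -0.0105 0.4443]  nu=[-0.0272, -1.2213]  x^+=[-0.3602, 1.9303]  P^+=[0.2923 -0.0311; -0.0311 0.2307]
step 5: x^-=[-0.4999, 2.3871]  P^-=[0.6708 -0.1434; -0.1434 0.4234]  S=[1.1916 -0.1110; -0.1110 1.0067]  K=[0.5235 -0.1780; -0.0119 0.4392]  nu=[-0.6836, -5.9571]  x^+=[0.2024, -0.2212]  P^+=[0.2917 -0.0315; -0.0315 0.2279]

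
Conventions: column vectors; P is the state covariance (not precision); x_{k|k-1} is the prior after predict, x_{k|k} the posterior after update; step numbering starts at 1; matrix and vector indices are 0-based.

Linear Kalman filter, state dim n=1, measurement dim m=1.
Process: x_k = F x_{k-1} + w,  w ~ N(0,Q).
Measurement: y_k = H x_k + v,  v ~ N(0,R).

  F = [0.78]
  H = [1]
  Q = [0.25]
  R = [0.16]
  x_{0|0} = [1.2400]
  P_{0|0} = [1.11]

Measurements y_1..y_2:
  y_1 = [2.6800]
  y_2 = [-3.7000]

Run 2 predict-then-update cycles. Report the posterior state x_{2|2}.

step 1: x^-=[0.9672]  P^-=[0.9253]  S=[1.0853]  K=[0.8526]  nu=[1.7128]  x^+=[2.4275]  P^+=[0.1364]
step 2: x^-=[1.8934]  P^-=[0.3330]  S=[0.4930]  K=[0.6755]  nu=[-5.5934]  x^+=[-1.8847]  P^+=[0.1081]

x_post = [-1.8847]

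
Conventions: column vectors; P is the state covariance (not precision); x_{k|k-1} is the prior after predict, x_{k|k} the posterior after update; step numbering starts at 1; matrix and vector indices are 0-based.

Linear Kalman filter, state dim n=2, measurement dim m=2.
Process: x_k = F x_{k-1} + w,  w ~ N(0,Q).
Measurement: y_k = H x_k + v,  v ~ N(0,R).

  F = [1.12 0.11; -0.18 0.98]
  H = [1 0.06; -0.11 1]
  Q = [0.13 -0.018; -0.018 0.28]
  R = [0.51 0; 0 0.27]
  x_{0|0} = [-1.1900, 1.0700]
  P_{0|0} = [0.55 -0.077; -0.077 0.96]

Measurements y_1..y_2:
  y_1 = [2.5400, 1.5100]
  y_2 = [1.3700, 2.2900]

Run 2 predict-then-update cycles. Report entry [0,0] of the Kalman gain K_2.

step 1: x^-=[-1.2151, 1.2628]  P^-=[0.8126 -0.1084; -0.1084 1.2470]  S=[1.3140 -0.1222; -0.1222 1.5506]  K=[0.6060 -0.0798; 0.0503 0.8158]  nu=[3.6793, 0.1135]  x^+=[1.0055, 1.5407]  P^+=[0.3083 0.0124; 0.0124 0.2216]
step 2: x^-=[1.2956, 1.3289]  P^-=[0.5225 -0.0429; -0.0429 0.4985]  S=[1.0291 -0.0702; -0.0702 0.7842]  K=[0.4995 -0.0833; 0.0313 0.6444]  nu=[-0.0054, 1.1037]  x^+=[1.2010, 2.0399]  P^+=[0.2544 0.0055; 0.0055 0.1746]

K[0,0] = 0.4995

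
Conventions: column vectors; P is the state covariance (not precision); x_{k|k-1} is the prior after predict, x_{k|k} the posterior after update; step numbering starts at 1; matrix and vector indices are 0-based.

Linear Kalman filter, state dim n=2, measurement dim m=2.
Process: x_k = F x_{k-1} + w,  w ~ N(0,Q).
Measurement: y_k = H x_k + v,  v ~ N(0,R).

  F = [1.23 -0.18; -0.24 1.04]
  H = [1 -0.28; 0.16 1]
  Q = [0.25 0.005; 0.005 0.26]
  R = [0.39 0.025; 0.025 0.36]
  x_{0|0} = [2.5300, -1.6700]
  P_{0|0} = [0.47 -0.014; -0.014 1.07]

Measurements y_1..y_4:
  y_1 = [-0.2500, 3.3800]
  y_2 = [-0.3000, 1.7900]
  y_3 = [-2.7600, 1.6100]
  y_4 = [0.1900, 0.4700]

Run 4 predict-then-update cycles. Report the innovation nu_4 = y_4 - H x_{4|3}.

step 1: x^-=[3.4125, -2.3440]  P^-=[1.0019 -0.3526; -0.3526 1.4514]  S=[1.7032 -0.5578; -0.5578 1.7242]  K=[0.6820 0.1091; -0.2020 0.7437]  nu=[-4.3188, 5.1780]  x^+=[1.0323, 2.3793]  P^+=[0.2723 0.0128; 0.0128 0.2606]
step 2: x^-=[0.8414, 2.2268]  P^-=[0.6647 -0.1073; -0.1073 0.5512]  S=[1.1580 -0.1254; -0.1254 0.8939]  K=[0.6091 0.0845; -0.1637 0.5745]  nu=[-0.5179, -0.5714]  x^+=[0.4777, 1.9833]  P^+=[0.2416 0.0070; 0.0070 0.2016]
step 3: x^-=[0.2306, 1.9480]  P^-=[0.6190 -0.0948; -0.0948 0.4885]  S=[1.1004 -0.1033; -0.1033 0.8340]  K=[0.5940 0.0786; -0.1590 0.5478]  nu=[-2.4451, -0.3749]  x^+=[-1.2514, 2.1315]  P^+=[0.2352 0.0055; 0.0055 0.1924]
step 4: x^-=[-1.9229, 2.5171]  P^-=[0.6096 -0.0931; -0.0931 0.4788]  S=[1.0893 -0.1005; -0.1005 0.8246]  K=[0.5907 0.0773; -0.1585 0.5433]  nu=[2.8177, -1.7394]  x^+=[-0.3930, 1.1256]  P^+=[0.2338 0.0052; 0.0052 0.1908]

innov = [2.8177, -1.7394]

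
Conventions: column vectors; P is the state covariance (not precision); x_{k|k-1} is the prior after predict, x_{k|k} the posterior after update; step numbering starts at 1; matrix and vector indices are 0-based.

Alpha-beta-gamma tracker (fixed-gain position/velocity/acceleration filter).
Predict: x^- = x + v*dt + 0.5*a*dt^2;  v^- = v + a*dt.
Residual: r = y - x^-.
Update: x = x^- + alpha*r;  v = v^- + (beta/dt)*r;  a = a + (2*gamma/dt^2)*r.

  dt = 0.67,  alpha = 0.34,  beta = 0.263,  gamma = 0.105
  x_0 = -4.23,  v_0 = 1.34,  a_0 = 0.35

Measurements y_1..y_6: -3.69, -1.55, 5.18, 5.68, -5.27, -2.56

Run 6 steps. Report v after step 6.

v_post = -3.0278

step 1: x_pred=-3.2536  r=-0.4364  x^+=-3.4020  v^+=1.4032  a^+=0.1459
step 2: x_pred=-2.4291  r=0.8791  x^+=-2.1302  v^+=1.8460  a^+=0.5571
step 3: x_pred=-0.7683  r=5.9483  x^+=1.2541  v^+=4.5542  a^+=3.3398
step 4: x_pred=5.0551  r=0.6249  x^+=5.2675  v^+=7.0372  a^+=3.6322
step 5: x_pred=10.7977  r=-16.0677  x^+=5.3347  v^+=3.1636  a^+=-3.8845
step 6: x_pred=6.5824  r=-9.1424  x^+=3.4740  v^+=-3.0278  a^+=-8.1614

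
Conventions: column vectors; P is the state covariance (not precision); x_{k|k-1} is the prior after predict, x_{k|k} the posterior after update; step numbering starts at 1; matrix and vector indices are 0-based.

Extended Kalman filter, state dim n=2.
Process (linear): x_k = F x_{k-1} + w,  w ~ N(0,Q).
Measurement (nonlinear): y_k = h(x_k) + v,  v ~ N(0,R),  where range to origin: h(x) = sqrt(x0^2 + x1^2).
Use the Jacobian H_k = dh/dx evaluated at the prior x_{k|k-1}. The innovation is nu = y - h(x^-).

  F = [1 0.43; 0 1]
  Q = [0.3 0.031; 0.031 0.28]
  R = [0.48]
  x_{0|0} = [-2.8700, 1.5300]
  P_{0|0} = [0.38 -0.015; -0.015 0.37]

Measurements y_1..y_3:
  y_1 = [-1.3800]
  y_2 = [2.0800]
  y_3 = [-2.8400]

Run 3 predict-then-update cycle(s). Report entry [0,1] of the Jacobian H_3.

H_jac[0,1] = 0.7390

step 1: x^-=[-2.2121, 1.5300]  P^-=[0.7355 0.1751; 0.1751 0.6500]  H_jac=[-0.8224 0.5688]  S=[1.0240]  K=[-0.4935; 0.2204]  nu=[-4.0697]  x^+=[-0.2038, 0.6329]  P^+=[0.4862 0.2865; 0.2865 0.6002]
step 2: x^-=[0.0683, 0.6329]  P^-=[1.1435 0.5756; 0.5756 0.8802]  H_jac=[0.1073 0.9942]  S=[1.4860]  K=[0.4676; 0.6305]  nu=[1.4435]  x^+=[0.7433, 1.5429]  P^+=[0.8185 0.1375; 0.1375 0.2895]
step 3: x^-=[1.4068, 1.5429]  P^-=[1.2903 0.2930; 0.2930 0.5695]  H_jac=[0.6738 0.7390]  S=[1.6684]  K=[0.6508; 0.3706]  nu=[-4.9280]  x^+=[-1.8004, -0.2832]  P^+=[0.5836 -0.1094; -0.1094 0.3404]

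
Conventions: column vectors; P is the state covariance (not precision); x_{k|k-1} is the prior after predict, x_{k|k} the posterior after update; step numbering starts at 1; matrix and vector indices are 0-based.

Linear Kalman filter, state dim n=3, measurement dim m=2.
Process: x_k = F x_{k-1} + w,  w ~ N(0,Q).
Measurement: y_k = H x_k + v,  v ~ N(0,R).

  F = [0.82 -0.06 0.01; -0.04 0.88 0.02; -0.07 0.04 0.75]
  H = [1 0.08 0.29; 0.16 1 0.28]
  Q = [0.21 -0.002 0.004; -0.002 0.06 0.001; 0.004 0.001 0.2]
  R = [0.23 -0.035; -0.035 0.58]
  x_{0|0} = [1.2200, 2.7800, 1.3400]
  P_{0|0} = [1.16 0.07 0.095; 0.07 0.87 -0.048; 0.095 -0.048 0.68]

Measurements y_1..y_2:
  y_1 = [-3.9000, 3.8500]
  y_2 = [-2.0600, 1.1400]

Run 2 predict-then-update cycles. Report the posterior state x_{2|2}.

step 1: x^-=[0.8470, 2.4244, 1.0308]  P^-=[0.9879 -0.0340 0.0035; -0.0340 0.7291 0.0059; 0.0035 0.0059 0.5763]  S=[1.2679 0.1967; 0.1967 1.3723]  K=[0.7811 -0.0209; -0.0629 0.5375; 0.1186 0.1053]  nu=[-5.2399, 1.0015]  x^+=[-3.2665, 3.2922, 0.5147]  P^+=[0.2202 -0.0392 -0.1266; -0.0392 0.3408 -0.0735; -0.1266 -0.0735 0.5383]
step 2: x^-=[-2.8709, 3.0381, 0.7464]  P^-=[0.3612 -0.0581 -0.0814; -0.0581 0.3249 -0.0204; -0.0814 -0.0204 0.5135]  S=[0.5791 -0.0013; -0.0013 0.9171]  K=[0.5750 -0.0244; -0.0649 0.3378; 0.1141 0.1205]  nu=[0.3514, -1.6477]  x^+=[-2.6287, 2.4587, 0.5880]  P^+=[0.1692 -0.0287 -0.1166; -0.0287 0.2177 -0.0534; -0.1166 -0.0534 0.4927]

x_post = [-2.6287, 2.4587, 0.5880]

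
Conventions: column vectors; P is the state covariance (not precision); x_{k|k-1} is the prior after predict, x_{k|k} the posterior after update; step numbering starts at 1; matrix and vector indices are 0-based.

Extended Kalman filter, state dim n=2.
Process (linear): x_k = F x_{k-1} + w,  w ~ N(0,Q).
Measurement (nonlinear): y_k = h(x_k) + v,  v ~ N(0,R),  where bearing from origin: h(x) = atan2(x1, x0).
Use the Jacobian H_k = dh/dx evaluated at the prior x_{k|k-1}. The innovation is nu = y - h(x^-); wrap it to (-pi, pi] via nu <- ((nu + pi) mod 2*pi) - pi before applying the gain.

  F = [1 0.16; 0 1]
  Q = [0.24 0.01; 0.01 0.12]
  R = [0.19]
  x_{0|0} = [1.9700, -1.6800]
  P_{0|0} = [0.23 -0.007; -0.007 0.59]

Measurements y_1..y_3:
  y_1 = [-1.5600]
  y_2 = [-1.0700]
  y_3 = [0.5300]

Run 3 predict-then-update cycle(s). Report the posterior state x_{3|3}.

x_post = [2.2623, -1.5879]

step 1: x^-=[1.7012, -1.6800]  P^-=[0.4829 0.0974; 0.0974 0.7100]  H_jac=[0.2939 0.2976]  S=[0.3116]  K=[0.5484; 0.7699]  nu=[-0.7809]  x^+=[1.2730, -2.2812]  P^+=[0.3891 -0.0342; -0.0342 0.5253]
step 2: x^-=[0.9080, -2.2812]  P^-=[0.6317 0.0599; 0.0599 0.6453]  H_jac=[0.3784 0.1506]  S=[0.3019]  K=[0.8216; 0.3970]  nu=[0.1220]  x^+=[1.0082, -2.2328]  P^+=[0.4279 -0.0386; -0.0386 0.5977]
step 3: x^-=[0.6510, -2.2328]  P^-=[0.6708 0.0670; 0.0670 0.7177]  H_jac=[0.4128 0.1203]  S=[0.3214]  K=[0.8868; 0.3549]  nu=[1.8171]  x^+=[2.2623, -1.5879]  P^+=[0.4181 -0.0341; -0.0341 0.6772]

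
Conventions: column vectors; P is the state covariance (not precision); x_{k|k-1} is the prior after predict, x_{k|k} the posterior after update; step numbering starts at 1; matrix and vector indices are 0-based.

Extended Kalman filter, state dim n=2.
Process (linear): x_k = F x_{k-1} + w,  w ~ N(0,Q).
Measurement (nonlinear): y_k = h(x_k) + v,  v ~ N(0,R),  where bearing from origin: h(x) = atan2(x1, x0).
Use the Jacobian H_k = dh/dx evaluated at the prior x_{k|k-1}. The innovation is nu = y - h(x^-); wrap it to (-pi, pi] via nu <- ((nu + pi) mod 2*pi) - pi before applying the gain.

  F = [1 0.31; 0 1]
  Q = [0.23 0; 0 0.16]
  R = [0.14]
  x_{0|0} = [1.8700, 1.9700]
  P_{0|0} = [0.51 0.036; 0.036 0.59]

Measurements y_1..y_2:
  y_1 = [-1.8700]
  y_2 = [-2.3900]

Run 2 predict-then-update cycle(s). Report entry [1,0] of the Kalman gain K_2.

step 1: x^-=[2.4807, 1.9700]  P^-=[0.8190 0.2189; 0.2189 0.7500]  H_jac=[-0.1963 0.2472]  S=[0.1962]  K=[-0.5438; 0.7261]  nu=[-2.5412]  x^+=[3.8626, 0.1248]  P^+=[0.7610 0.2964; 0.2964 0.6466]
step 2: x^-=[3.9013, 0.1248]  P^-=[1.2369 0.4968; 0.4968 0.8066]  H_jac=[-0.0082 0.2561]  S=[0.1909]  K=[0.6134; 1.0607]  nu=[-2.4220]  x^+=[2.4158, -2.4441]  P^+=[1.1651 0.3726; 0.3726 0.5918]

K[1,0] = 1.0607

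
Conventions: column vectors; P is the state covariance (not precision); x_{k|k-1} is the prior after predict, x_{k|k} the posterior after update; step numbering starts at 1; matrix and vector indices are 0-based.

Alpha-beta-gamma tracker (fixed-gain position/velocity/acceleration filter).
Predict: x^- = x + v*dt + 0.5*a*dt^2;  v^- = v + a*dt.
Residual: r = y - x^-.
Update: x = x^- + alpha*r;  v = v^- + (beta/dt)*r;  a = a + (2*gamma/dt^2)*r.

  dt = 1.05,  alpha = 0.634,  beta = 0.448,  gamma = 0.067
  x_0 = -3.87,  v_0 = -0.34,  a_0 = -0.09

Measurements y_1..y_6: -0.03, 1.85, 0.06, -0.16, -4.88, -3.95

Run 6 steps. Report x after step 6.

x_post = -4.7243

step 1: x_pred=-4.2766  r=4.2466  x^+=-1.5843  v^+=1.3774  a^+=0.4261
step 2: x_pred=0.0969  r=1.7531  x^+=1.2084  v^+=2.5728  a^+=0.6392
step 3: x_pred=4.2622  r=-4.2022  x^+=1.5980  v^+=1.4511  a^+=0.1285
step 4: x_pred=3.1924  r=-3.3524  x^+=1.0670  v^+=0.1556  a^+=-0.2790
step 5: x_pred=1.0766  r=-5.9566  x^+=-2.6999  v^+=-2.6788  a^+=-1.0030
step 6: x_pred=-6.0655  r=2.1155  x^+=-4.7243  v^+=-2.8293  a^+=-0.7458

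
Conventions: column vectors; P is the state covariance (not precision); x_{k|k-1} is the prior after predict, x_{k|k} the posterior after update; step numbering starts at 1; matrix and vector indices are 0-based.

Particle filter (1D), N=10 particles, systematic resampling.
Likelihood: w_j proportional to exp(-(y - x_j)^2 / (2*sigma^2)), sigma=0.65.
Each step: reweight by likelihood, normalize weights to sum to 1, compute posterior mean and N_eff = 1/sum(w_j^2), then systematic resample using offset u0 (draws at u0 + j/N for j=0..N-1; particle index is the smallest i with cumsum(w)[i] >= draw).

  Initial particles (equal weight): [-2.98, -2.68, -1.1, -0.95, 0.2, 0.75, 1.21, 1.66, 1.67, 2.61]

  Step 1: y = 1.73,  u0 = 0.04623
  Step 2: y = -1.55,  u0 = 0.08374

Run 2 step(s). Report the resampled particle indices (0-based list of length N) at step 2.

resampled_idx = [0, 0, 0, 0, 0, 0, 0, 0, 1, 2]

step 1: w=[0.0000, 0.0000, 0.0000, 0.0001, 0.0179, 0.0917, 0.2075, 0.2841, 0.2845, 0.1143]  mean=1.5683  Neff=4.4155  idx=[5, 6, 6, 7, 7, 7, 8, 8, 8, 9]
step 2: w=[0.8752, 0.0557, 0.0557, 0.0023, 0.0023, 0.0023, 0.0021, 0.0021, 0.0021, 0.0000]  mean=0.8135  Neff=1.2950  idx=[0, 0, 0, 0, 0, 0, 0, 0, 1, 2]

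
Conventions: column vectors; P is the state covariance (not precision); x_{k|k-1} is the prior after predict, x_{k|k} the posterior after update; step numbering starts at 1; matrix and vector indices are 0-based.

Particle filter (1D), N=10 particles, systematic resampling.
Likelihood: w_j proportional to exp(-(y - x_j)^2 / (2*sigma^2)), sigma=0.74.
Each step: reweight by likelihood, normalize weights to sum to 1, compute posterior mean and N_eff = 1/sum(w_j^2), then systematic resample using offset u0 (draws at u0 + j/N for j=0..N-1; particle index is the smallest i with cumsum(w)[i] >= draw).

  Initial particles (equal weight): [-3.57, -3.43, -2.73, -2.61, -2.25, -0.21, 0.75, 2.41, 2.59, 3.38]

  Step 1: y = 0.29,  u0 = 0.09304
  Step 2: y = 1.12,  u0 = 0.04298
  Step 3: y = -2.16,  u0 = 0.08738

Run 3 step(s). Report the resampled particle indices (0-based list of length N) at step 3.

step 1: w=[0.0000, 0.0000, 0.0001, 0.0003, 0.0017, 0.4829, 0.5001, 0.0100, 0.0048, 0.0001]  mean=0.3058  Neff=2.0689  idx=[5, 5, 5, 5, 6, 6, 6, 6, 6, 7]
step 2: w=[0.0366, 0.0366, 0.0366, 0.0366, 0.1626, 0.1626, 0.1626, 0.1626, 0.1626, 0.0403]  mean=0.6762  Neff=7.1827  idx=[1, 3, 4, 5, 5, 6, 7, 7, 8, 8]
step 3: w=[0.4733, 0.4733, 0.0067, 0.0067, 0.0067, 0.0067, 0.0067, 0.0067, 0.0067, 0.0067]  mean=-0.1587  Neff=2.2305  idx=[0, 0, 0, 0, 1, 1, 1, 1, 1, 8]

resampled_idx = [0, 0, 0, 0, 1, 1, 1, 1, 1, 8]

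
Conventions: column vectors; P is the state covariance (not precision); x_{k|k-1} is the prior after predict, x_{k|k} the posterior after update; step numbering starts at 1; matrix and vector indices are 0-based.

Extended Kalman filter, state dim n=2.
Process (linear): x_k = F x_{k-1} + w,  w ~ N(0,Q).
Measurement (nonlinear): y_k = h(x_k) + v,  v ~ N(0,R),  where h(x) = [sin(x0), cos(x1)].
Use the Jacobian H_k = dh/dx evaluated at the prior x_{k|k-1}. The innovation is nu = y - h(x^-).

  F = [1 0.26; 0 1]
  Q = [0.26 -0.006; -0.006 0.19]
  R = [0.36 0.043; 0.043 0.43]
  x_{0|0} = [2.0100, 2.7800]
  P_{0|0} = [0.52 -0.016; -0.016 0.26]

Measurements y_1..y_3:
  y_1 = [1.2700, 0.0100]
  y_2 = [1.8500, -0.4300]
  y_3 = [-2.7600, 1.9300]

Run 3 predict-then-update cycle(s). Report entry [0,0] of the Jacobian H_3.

H_jac[0,0] = -0.7518

step 1: x^-=[2.7328, 2.7800]  P^-=[0.7893 0.0456; 0.0456 0.4500]  H_jac=[-0.9176 0.0000; 0.0000 -0.3538]  S=[1.0245 0.0578; 0.0578 0.4863]  K=[-0.7098 0.0512; -0.0225 -0.3247]  nu=[0.8725, 0.9453]  x^+=[2.1619, 2.4534]  P^+=[0.2761 0.0241; 0.0241 0.3974]
step 2: x^-=[2.7998, 2.4534]  P^-=[0.5754 0.1214; 0.1214 0.5874]  H_jac=[-0.9422 0.0000; 0.0000 -0.6351]  S=[0.8708 0.1156; 0.1156 0.6669]  K=[-0.6216 -0.0078; -0.0584 -0.5492]  nu=[1.5148, 0.3424]  x^+=[1.8556, 2.1769]  P^+=[0.2379 0.0474; 0.0474 0.3758]
step 3: x^-=[2.4216, 2.1769]  P^-=[0.5479 0.1391; 0.1391 0.5658]  H_jac=[-0.7518 0.0000; 0.0000 -0.8219]  S=[0.6697 0.1289; 0.1289 0.8122]  K=[-0.6065 -0.0445; -0.0474 -0.5650]  nu=[-3.4194, 2.4997]  x^+=[4.3844, 0.9264]  P^+=[0.2930 0.0550; 0.0550 0.2981]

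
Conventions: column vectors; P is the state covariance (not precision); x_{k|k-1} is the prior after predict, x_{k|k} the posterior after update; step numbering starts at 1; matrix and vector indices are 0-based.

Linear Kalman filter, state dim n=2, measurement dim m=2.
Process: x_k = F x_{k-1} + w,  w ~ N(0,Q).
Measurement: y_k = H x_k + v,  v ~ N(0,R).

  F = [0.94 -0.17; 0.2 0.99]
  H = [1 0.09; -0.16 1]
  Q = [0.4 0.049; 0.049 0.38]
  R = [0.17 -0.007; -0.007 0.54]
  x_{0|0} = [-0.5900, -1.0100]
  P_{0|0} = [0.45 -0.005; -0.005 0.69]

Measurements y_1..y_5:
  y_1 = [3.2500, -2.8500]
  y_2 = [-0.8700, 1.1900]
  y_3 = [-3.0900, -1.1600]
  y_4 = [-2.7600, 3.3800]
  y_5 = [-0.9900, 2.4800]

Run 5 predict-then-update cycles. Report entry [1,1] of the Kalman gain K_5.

step 1: x^-=[-0.3829, -1.1179]  P^-=[0.8192 0.0130; 0.0130 1.0723]  S=[1.0002 -0.0288; -0.0288 1.6291]  K=[0.8185 -0.0580; 0.1284 0.6592]  nu=[3.7335, -1.7934]  x^+=[2.7771, -1.8206]  P^+=[0.1409 -0.0145; -0.0145 0.3527]
step 2: x^-=[2.9200, -1.2470]  P^-=[0.5393 0.0031; 0.0031 0.7256]  S=[0.7157 -0.0249; -0.0249 1.2784]  K=[0.7521 -0.0504; 0.1154 0.5694]  nu=[-3.6777, 2.9042]  x^+=[0.0075, -0.0176]  P^+=[0.1293 -0.0118; -0.0118 0.3048]
step 3: x^-=[0.0100, -0.0160]  P^-=[0.5268 0.0114; 0.0114 0.6792]  S=[0.7044 -0.0189; -0.0189 1.2291]  K=[0.7481 -0.0478; 0.1178 0.5530]  nu=[-3.0986, -1.1424]  x^+=[-2.2534, -1.0128]  P^+=[0.1285 -0.0105; -0.0105 0.2961]
step 4: x^-=[-1.9460, -1.4534]  P^-=[0.5254 0.0139; 0.0139 0.6712]  S=[0.7034 -0.0169; -0.0169 1.2202]  K=[0.7477 -0.0471; 0.1189 0.5499]  nu=[-0.6831, 4.5220]  x^+=[-2.6698, 0.9520]  P^+=[0.1283 -0.0101; -0.0101 0.2945]
step 5: x^-=[-2.6715, 0.4085]  P^-=[0.5252 0.0145; 0.0145 0.6697]  S=[0.7032 -0.0165; -0.0165 1.2186]  K=[0.7476 -0.0470; 0.1192 0.5493]  nu=[1.6447, 1.6440]  x^+=[-1.5191, 1.5077]  P^+=[0.1283 -0.0101; -0.0101 0.2942]

K[1,1] = 0.5493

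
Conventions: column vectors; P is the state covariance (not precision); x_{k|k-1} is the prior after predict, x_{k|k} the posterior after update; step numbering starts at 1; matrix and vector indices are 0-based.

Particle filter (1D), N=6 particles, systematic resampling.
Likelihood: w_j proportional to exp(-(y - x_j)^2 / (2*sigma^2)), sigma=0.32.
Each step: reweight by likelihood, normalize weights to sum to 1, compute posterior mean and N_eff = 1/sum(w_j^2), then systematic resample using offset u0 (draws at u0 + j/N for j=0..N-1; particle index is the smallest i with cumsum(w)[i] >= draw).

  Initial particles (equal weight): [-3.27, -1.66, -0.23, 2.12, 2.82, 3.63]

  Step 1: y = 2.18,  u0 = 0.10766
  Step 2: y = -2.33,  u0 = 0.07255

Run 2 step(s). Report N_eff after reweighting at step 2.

step 1: w=[0.0000, 0.0000, 0.0000, 0.8789, 0.1211, 0.0000]  mean=2.2048  Neff=1.2704  idx=[3, 3, 3, 3, 3, 4]
step 2: w=[0.2000, 0.2000, 0.2000, 0.2000, 0.2000, 0.0000]  mean=2.1200  Neff=5.0000  idx=[0, 1, 2, 2, 3, 4]

N_eff = 5.0000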